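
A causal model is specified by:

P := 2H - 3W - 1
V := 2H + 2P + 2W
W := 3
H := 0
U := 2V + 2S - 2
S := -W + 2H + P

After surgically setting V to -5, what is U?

The intervention breaks the incoming arrows to V: V := 2H + 2P + 2W no longer applies, and V = -5.
P = 2H - 3W - 1  [with H=0, W=3]  = -10
S = -W + 2H + P  [with W=3, H=0, P=-10]  = -13
U = 2V + 2S - 2  [with V=-5, S=-13]  = -38

-38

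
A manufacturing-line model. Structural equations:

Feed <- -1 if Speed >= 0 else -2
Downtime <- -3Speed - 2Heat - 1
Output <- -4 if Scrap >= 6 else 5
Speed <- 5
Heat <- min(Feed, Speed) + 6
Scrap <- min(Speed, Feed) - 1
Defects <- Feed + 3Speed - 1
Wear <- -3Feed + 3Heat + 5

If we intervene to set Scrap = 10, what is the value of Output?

-4

Intervening sets Scrap = 10 and removes its equation (Scrap <- min(Speed, Feed) - 1).
Output = -4 if Scrap >= 6 else 5  [with Scrap=10]  = -4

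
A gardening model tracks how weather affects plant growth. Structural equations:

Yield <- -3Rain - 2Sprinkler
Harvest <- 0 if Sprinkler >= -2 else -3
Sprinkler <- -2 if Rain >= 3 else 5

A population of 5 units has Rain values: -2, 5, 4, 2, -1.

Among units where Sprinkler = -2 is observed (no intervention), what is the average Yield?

Observing Sprinkler=-2 restricts to units where Sprinkler's equation naturally yields -2: Rain ∈ {5, 4}. In that subpopulation Yield = -11, -8, mean -9.5.

-9.5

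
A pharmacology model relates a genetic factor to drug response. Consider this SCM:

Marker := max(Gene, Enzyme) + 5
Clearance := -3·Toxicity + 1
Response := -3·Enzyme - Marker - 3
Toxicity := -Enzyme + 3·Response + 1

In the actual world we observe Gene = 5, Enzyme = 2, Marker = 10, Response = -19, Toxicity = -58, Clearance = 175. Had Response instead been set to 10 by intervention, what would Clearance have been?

Under do(Response=10), the mechanism Response := -3·Enzyme - Marker - 3 is discarded; Response is fixed at 10.
Toxicity = -Enzyme + 3·Response + 1  [with Enzyme=2, Response=10]  = 29
Clearance = -3·Toxicity + 1  [with Toxicity=29]  = -86

-86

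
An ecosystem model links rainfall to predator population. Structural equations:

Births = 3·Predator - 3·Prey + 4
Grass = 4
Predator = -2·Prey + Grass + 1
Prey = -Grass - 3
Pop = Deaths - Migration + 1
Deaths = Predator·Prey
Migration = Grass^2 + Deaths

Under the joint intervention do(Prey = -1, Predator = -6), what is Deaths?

6

Under do(Prey = -1, Predator = -6), each intervened variable's structural equation is replaced by its fixed value.
Deaths = Predator·Prey  [with Predator=-6, Prey=-1]  = 6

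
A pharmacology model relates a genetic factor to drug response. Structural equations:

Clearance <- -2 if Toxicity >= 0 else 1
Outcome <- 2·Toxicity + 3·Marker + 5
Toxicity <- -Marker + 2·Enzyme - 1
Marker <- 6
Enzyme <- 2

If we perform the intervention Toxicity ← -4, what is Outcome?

15

do(Toxicity=-4) replaces the equation Toxicity <- -Marker + 2·Enzyme - 1 with the constant Toxicity = -4.
Outcome = 2·Toxicity + 3·Marker + 5  [with Toxicity=-4, Marker=6]  = 15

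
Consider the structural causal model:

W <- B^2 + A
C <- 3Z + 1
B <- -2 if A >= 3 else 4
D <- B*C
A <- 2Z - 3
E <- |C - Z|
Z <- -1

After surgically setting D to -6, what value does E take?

do(D=-6) replaces the equation D <- B*C with the constant D = -6.
E is not downstream of the intervention, so its value is determined by the original equations.
C = 3Z + 1  [with Z=-1]  = -2
E = |C - Z|  [with C=-2, Z=-1]  = 1

1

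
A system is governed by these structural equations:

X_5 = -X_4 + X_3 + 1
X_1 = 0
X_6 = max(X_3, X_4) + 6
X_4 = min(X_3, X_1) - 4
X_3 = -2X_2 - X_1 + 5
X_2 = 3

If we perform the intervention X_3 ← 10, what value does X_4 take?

-4

The intervention breaks the incoming arrows to X_3: X_3 = -2X_2 - X_1 + 5 no longer applies, and X_3 = 10.
X_4 = min(X_3, X_1) - 4  [with X_3=10, X_1=0]  = -4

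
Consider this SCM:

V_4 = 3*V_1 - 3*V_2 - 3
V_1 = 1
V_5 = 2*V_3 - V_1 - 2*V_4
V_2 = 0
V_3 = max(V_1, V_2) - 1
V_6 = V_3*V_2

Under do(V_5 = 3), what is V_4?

0

The intervention breaks the incoming arrows to V_5: V_5 = 2*V_3 - V_1 - 2*V_4 no longer applies, and V_5 = 3.
Since V_4 is not a descendant of the intervened variable, it is unaffected.
V_4 = 3*V_1 - 3*V_2 - 3  [with V_1=1, V_2=0]  = 0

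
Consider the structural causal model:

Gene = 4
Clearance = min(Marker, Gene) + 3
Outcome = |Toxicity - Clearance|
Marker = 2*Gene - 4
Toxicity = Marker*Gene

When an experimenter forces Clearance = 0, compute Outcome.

Intervening sets Clearance = 0 and removes its equation (Clearance = min(Marker, Gene) + 3).
Marker = 2*Gene - 4  [with Gene=4]  = 4
Toxicity = Marker*Gene  [with Marker=4, Gene=4]  = 16
Outcome = |Toxicity - Clearance|  [with Toxicity=16, Clearance=0]  = 16

16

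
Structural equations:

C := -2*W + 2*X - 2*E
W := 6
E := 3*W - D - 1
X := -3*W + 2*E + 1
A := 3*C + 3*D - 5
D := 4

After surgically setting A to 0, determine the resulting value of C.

-20

do(A=0) replaces the equation A := 3*C + 3*D - 5 with the constant A = 0.
Since C is not a descendant of the intervened variable, it is unaffected.
E = 3*W - D - 1  [with W=6, D=4]  = 13
X = -3*W + 2*E + 1  [with W=6, E=13]  = 9
C = -2*W + 2*X - 2*E  [with W=6, X=9, E=13]  = -20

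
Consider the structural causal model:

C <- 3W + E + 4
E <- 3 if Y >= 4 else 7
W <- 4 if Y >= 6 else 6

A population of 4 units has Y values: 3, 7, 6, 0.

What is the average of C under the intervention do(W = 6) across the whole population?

The intervention sets W=6 in all 4 units regardless of Y. Recomputing C per unit gives 29, 25, 25, 29; average 27.

27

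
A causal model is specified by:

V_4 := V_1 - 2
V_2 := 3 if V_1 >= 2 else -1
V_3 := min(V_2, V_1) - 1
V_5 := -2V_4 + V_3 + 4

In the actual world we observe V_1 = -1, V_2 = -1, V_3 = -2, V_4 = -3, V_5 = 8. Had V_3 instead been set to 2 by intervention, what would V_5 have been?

12

do(V_3=2) replaces the equation V_3 := min(V_2, V_1) - 1 with the constant V_3 = 2.
V_4 = V_1 - 2  [with V_1=-1]  = -3
V_5 = -2V_4 + V_3 + 4  [with V_4=-3, V_3=2]  = 12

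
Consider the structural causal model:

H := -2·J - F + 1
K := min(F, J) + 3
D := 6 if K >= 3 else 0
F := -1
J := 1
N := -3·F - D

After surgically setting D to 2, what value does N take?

Intervening sets D = 2 and removes its equation (D := 6 if K >= 3 else 0).
N = -3·F - D  [with F=-1, D=2]  = 1

1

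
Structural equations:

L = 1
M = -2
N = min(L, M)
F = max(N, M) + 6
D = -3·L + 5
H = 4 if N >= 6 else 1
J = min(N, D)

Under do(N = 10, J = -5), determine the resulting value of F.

The joint intervention fixes N = 10, J = -5, removing each variable's own equation.
F = max(N, M) + 6  [with N=10, M=-2]  = 16

16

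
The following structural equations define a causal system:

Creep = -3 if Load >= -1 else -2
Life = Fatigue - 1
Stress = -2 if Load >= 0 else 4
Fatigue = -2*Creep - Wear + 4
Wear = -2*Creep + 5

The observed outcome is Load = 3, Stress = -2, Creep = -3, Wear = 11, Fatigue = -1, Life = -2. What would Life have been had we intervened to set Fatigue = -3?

The intervention breaks the incoming arrows to Fatigue: Fatigue = -2*Creep - Wear + 4 no longer applies, and Fatigue = -3.
Life = Fatigue - 1  [with Fatigue=-3]  = -4

-4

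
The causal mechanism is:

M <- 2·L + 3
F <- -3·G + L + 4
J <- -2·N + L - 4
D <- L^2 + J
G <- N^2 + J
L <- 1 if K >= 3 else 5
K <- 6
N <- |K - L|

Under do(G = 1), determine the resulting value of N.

do(G=1) replaces the equation G <- N^2 + J with the constant G = 1.
N is not downstream of the intervention, so its value is determined by the original equations.
L = 1 if K >= 3 else 5  [with K=6]  = 1
N = |K - L|  [with K=6, L=1]  = 5

5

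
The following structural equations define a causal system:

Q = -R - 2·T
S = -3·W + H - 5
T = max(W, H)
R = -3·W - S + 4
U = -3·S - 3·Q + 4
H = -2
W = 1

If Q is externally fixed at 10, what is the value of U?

Intervening sets Q = 10 and removes its equation (Q = -R - 2·T).
S = -3·W + H - 5  [with W=1, H=-2]  = -10
U = -3·S - 3·Q + 4  [with S=-10, Q=10]  = 4

4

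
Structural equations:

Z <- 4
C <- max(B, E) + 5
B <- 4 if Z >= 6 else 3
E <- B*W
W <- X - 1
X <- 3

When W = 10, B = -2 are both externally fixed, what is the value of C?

Setting W = 10, B = -2 by intervention discards those variables' equations.
E = B*W  [with B=-2, W=10]  = -20
C = max(B, E) + 5  [with B=-2, E=-20]  = 3

3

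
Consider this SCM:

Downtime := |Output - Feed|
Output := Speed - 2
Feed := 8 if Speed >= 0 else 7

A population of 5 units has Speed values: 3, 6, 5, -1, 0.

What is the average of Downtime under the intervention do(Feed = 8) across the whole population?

The intervention sets Feed=8 in all 5 units regardless of Speed. Recomputing Downtime per unit gives 7, 4, 5, 11, 10; average 7.4.

7.4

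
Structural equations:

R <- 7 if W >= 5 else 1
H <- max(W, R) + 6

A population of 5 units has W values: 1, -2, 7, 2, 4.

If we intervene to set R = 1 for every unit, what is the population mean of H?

Under do(R=1), R's equation is replaced by R=1 for every unit. Per-unit H: 7, 7, 13, 8, 10. Mean = 9.

9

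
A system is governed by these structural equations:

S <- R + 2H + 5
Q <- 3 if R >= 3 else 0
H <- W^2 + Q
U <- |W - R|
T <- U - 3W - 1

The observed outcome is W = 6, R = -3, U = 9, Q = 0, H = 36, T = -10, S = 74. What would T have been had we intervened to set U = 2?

The intervention breaks the incoming arrows to U: U <- |W - R| no longer applies, and U = 2.
T = U - 3W - 1  [with U=2, W=6]  = -17

-17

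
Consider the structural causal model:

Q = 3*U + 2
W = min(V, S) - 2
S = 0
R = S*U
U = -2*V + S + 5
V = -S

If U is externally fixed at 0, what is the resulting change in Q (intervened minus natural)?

-15

Intervening sets U = 0 and removes its equation (U = -2*V + S + 5).
Q = 3*U + 2  [with U=0]  = 2
Without intervention: V = -S  [with S=0]  = 0; U = -2*V + S + 5  [with V=0, S=0]  = 5; Q = 3*U + 2  [with U=5]  = 17.
Change = 2 − 17 = -15.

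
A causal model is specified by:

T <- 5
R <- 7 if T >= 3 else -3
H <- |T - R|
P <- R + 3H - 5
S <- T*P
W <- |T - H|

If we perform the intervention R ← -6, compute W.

6

Under do(R=-6), the mechanism R <- 7 if T >= 3 else -3 is discarded; R is fixed at -6.
H = |T - R|  [with T=5, R=-6]  = 11
W = |T - H|  [with T=5, H=11]  = 6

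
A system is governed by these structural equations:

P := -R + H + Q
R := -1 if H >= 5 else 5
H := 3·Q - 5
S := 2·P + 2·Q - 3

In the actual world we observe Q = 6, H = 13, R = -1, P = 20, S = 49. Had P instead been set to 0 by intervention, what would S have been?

Intervening sets P = 0 and removes its equation (P := -R + H + Q).
S = 2·P + 2·Q - 3  [with P=0, Q=6]  = 9

9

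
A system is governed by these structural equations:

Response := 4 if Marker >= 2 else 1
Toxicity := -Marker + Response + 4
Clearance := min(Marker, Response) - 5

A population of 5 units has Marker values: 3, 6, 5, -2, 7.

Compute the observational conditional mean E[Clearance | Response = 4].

E[Clearance|Response=4] averages over only the 4 units with Response=4 (Marker = 3, 6, 5, 7): Clearance = -2, -1, -1, -1, mean -1.25.

-1.25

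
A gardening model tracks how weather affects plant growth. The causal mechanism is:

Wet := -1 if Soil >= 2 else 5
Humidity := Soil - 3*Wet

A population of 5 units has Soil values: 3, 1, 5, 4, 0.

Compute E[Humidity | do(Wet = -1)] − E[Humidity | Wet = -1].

The intervention sets Wet=-1 in all 5 units regardless of Soil. Recomputing Humidity per unit gives 6, 4, 8, 7, 3; average 5.6.
Observing Wet=-1 restricts to units where Wet's equation naturally yields -1: Soil ∈ {3, 5, 4}. In that subpopulation Humidity = 6, 8, 7, mean 7.
Difference = 5.6 − 7 = -1.4.

-1.4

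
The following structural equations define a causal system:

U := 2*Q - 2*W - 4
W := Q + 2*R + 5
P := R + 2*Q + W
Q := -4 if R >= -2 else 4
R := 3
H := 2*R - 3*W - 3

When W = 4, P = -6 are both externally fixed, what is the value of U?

-20

The joint intervention fixes W = 4, P = -6, removing each variable's own equation.
Q = -4 if R >= -2 else 4  [with R=3]  = -4
U = 2*Q - 2*W - 4  [with Q=-4, W=4]  = -20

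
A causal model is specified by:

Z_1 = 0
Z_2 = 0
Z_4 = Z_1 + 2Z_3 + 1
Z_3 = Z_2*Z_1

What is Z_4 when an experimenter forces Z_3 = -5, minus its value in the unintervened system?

The intervention breaks the incoming arrows to Z_3: Z_3 = Z_2*Z_1 no longer applies, and Z_3 = -5.
Z_4 = Z_1 + 2Z_3 + 1  [with Z_1=0, Z_3=-5]  = -9
Without intervention: Z_3 = Z_2*Z_1  [with Z_2=0, Z_1=0]  = 0; Z_4 = Z_1 + 2Z_3 + 1  [with Z_1=0, Z_3=0]  = 1.
Change = -9 − 1 = -10.

-10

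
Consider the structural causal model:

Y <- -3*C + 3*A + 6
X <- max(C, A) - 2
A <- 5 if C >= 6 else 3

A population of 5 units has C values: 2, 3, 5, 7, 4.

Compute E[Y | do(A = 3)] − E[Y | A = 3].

-2.1

Every unit gets A=3 under the intervention. Y values become 9, 6, 0, -6, 3; E[Y|do(A=3)] = 2.4.
E[Y|A=3] averages over only the 4 units with A=3 (C = 2, 3, 5, 4): Y = 9, 6, 0, 3, mean 4.5.
Difference = 2.4 − 4.5 = -2.1.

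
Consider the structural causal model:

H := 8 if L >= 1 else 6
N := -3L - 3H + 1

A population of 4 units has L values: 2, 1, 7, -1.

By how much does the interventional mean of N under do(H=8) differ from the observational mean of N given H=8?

do(H=8) breaks H's dependence on L. With H=8 fixed, N across the units is -29, -26, -44, -20, mean -29.75.
Conditioning on H=8 selects the 3 unit(s) with L ∈ {2, 1, 7}. Their N values: -29, -26, -44. Mean = -33.
Difference = -29.75 − (-33) = 3.25.

3.25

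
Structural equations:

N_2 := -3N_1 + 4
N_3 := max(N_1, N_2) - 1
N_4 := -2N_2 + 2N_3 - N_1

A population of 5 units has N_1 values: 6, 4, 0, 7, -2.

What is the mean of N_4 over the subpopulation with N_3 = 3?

Observing N_3=3 restricts to units where N_3's equation naturally yields 3: N_1 ∈ {4, 0}. In that subpopulation N_4 = 18, -2, mean 8.

8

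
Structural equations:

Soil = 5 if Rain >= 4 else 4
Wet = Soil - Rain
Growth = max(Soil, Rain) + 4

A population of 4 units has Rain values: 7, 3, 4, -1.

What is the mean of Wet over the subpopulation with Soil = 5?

E[Wet|Soil=5] averages over only the 2 units with Soil=5 (Rain = 7, 4): Wet = -2, 1, mean -0.5.

-0.5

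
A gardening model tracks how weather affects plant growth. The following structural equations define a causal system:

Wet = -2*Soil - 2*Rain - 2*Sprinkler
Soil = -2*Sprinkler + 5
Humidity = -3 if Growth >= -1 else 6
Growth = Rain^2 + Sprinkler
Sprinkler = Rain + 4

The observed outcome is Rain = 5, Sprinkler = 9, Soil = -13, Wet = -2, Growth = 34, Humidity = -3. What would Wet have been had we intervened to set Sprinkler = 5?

Under do(Sprinkler=5), the mechanism Sprinkler = Rain + 4 is discarded; Sprinkler is fixed at 5.
Soil = -2*Sprinkler + 5  [with Sprinkler=5]  = -5
Wet = -2*Soil - 2*Rain - 2*Sprinkler  [with Soil=-5, Rain=5, Sprinkler=5]  = -10

-10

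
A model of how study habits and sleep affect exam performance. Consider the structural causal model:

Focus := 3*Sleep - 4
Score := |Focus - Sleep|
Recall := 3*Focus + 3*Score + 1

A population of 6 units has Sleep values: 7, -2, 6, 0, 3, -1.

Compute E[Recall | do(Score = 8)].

The intervention sets Score=8 in all 6 units regardless of Sleep. Recomputing Recall per unit gives 76, -5, 67, 13, 40, 4; average 32.5.

32.5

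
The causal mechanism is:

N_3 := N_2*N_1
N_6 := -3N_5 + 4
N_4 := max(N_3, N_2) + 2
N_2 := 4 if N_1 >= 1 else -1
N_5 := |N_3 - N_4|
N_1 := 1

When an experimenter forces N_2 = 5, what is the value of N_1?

1

Under do(N_2=5), the mechanism N_2 := 4 if N_1 >= 1 else -1 is discarded; N_2 is fixed at 5.
N_1 is not downstream of the intervention, so its value is determined by the original equations.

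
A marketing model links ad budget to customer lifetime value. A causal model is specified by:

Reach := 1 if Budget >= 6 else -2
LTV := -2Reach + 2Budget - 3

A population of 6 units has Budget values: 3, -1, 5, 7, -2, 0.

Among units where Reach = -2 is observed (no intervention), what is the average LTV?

E[LTV|Reach=-2] averages over only the 5 units with Reach=-2 (Budget = 3, -1, 5, -2, 0): LTV = 7, -1, 11, -3, 1, mean 3.

3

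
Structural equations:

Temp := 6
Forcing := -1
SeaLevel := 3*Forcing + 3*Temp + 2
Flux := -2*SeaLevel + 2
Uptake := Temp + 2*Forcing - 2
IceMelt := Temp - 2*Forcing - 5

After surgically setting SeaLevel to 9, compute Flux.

Intervening sets SeaLevel = 9 and removes its equation (SeaLevel := 3*Forcing + 3*Temp + 2).
Flux = -2*SeaLevel + 2  [with SeaLevel=9]  = -16

-16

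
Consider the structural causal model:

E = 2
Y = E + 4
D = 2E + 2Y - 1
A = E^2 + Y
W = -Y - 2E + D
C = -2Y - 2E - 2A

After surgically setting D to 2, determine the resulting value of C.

-36

The intervention breaks the incoming arrows to D: D = 2E + 2Y - 1 no longer applies, and D = 2.
No directed path runs from D to C, so C keeps its natural value.
Y = E + 4  [with E=2]  = 6
A = E^2 + Y  [with E=2, Y=6]  = 10
C = -2Y - 2E - 2A  [with Y=6, E=2, A=10]  = -36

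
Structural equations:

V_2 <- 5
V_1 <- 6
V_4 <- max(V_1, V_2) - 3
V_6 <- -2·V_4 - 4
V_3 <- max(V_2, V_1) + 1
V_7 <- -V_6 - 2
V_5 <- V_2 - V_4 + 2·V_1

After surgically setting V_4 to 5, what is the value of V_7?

12

The intervention breaks the incoming arrows to V_4: V_4 <- max(V_1, V_2) - 3 no longer applies, and V_4 = 5.
V_6 = -2·V_4 - 4  [with V_4=5]  = -14
V_7 = -V_6 - 2  [with V_6=-14]  = 12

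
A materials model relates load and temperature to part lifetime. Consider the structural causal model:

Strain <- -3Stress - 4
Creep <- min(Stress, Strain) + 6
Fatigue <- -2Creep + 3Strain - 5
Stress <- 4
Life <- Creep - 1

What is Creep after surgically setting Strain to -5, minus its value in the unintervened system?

The intervention breaks the incoming arrows to Strain: Strain <- -3Stress - 4 no longer applies, and Strain = -5.
Creep = min(Stress, Strain) + 6  [with Stress=4, Strain=-5]  = 1
Without intervention: Strain = -3Stress - 4  [with Stress=4]  = -16; Creep = min(Stress, Strain) + 6  [with Stress=4, Strain=-16]  = -10.
Change = 1 − (-10) = 11.

11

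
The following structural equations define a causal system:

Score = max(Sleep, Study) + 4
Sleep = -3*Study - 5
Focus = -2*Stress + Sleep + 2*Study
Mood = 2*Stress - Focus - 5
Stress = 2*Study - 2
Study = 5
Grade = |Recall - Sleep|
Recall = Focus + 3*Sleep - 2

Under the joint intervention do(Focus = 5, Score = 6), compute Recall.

-57

Under do(Focus = 5, Score = 6), each intervened variable's structural equation is replaced by its fixed value.
Sleep = -3*Study - 5  [with Study=5]  = -20
Recall = Focus + 3*Sleep - 2  [with Focus=5, Sleep=-20]  = -57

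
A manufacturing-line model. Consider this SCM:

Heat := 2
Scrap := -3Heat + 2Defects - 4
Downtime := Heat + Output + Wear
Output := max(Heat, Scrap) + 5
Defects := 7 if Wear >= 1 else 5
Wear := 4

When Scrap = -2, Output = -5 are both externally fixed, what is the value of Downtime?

The joint intervention fixes Scrap = -2, Output = -5, removing each variable's own equation.
Downtime = Heat + Output + Wear  [with Heat=2, Output=-5, Wear=4]  = 1

1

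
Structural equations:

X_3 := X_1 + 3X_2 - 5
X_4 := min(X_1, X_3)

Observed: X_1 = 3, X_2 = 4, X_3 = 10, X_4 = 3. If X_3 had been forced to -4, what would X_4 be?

-4

The intervention breaks the incoming arrows to X_3: X_3 := X_1 + 3X_2 - 5 no longer applies, and X_3 = -4.
X_4 = min(X_1, X_3)  [with X_1=3, X_3=-4]  = -4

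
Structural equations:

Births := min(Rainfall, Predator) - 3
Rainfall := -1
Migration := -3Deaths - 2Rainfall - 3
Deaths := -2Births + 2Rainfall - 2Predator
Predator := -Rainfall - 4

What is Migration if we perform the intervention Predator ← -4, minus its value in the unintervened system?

-12

do(Predator=-4) replaces the equation Predator := -Rainfall - 4 with the constant Predator = -4.
Births = min(Rainfall, Predator) - 3  [with Rainfall=-1, Predator=-4]  = -7
Deaths = -2Births + 2Rainfall - 2Predator  [with Births=-7, Rainfall=-1, Predator=-4]  = 20
Migration = -3Deaths - 2Rainfall - 3  [with Deaths=20, Rainfall=-1]  = -61
Without intervention: Predator = -Rainfall - 4  [with Rainfall=-1]  = -3; Births = min(Rainfall, Predator) - 3  [with Rainfall=-1, Predator=-3]  = -6; Deaths = -2Births + 2Rainfall - 2Predator  [with Births=-6, Rainfall=-1, Predator=-3]  = 16; Migration = -3Deaths - 2Rainfall - 3  [with Deaths=16, Rainfall=-1]  = -49.
Change = -61 − (-49) = -12.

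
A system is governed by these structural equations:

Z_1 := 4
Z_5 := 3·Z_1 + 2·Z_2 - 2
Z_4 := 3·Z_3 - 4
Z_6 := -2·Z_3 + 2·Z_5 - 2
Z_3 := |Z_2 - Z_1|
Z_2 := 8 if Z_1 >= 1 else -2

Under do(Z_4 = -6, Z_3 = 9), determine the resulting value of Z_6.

32

The joint intervention fixes Z_4 = -6, Z_3 = 9, removing each variable's own equation.
Z_2 = 8 if Z_1 >= 1 else -2  [with Z_1=4]  = 8
Z_5 = 3·Z_1 + 2·Z_2 - 2  [with Z_1=4, Z_2=8]  = 26
Z_6 = -2·Z_3 + 2·Z_5 - 2  [with Z_3=9, Z_5=26]  = 32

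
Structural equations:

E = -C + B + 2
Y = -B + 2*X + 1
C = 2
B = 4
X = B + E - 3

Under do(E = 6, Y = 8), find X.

7

The joint intervention fixes E = 6, Y = 8, removing each variable's own equation.
X = B + E - 3  [with B=4, E=6]  = 7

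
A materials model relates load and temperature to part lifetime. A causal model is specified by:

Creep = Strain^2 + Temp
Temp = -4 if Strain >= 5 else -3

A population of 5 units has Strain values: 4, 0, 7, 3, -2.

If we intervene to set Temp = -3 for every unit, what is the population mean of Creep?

12.6

Every unit gets Temp=-3 under the intervention. Creep values become 13, -3, 46, 6, 1; E[Creep|do(Temp=-3)] = 12.6.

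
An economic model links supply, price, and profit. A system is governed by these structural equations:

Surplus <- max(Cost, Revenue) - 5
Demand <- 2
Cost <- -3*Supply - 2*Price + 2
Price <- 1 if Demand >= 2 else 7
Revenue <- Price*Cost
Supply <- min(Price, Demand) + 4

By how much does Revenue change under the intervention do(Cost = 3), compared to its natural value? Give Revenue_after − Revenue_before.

18

Intervening sets Cost = 3 and removes its equation (Cost <- -3*Supply - 2*Price + 2).
Price = 1 if Demand >= 2 else 7  [with Demand=2]  = 1
Revenue = Price*Cost  [with Price=1, Cost=3]  = 3
Without intervention: Price = 1 if Demand >= 2 else 7  [with Demand=2]  = 1; Supply = min(Price, Demand) + 4  [with Price=1, Demand=2]  = 5; Cost = -3*Supply - 2*Price + 2  [with Supply=5, Price=1]  = -15; Revenue = Price*Cost  [with Price=1, Cost=-15]  = -15.
Change = 3 − (-15) = 18.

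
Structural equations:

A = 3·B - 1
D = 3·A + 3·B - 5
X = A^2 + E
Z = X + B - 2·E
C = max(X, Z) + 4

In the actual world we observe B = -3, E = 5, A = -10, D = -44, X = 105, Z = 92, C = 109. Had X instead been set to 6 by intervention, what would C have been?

Under do(X=6), the mechanism X = A^2 + E is discarded; X is fixed at 6.
Z = X + B - 2·E  [with X=6, B=-3, E=5]  = -7
C = max(X, Z) + 4  [with X=6, Z=-7]  = 10

10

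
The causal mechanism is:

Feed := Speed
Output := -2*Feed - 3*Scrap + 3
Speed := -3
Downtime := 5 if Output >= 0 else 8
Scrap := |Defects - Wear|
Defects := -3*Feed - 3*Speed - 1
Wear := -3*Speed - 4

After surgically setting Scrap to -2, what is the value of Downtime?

Under do(Scrap=-2), the mechanism Scrap := |Defects - Wear| is discarded; Scrap is fixed at -2.
Feed = Speed  [with Speed=-3]  = -3
Output = -2*Feed - 3*Scrap + 3  [with Feed=-3, Scrap=-2]  = 15
Downtime = 5 if Output >= 0 else 8  [with Output=15]  = 5

5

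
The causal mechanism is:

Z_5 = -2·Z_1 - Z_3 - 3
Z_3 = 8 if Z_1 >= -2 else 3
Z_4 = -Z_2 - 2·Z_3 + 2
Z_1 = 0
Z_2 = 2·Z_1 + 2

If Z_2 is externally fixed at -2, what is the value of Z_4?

Under do(Z_2=-2), the mechanism Z_2 = 2·Z_1 + 2 is discarded; Z_2 is fixed at -2.
Z_3 = 8 if Z_1 >= -2 else 3  [with Z_1=0]  = 8
Z_4 = -Z_2 - 2·Z_3 + 2  [with Z_2=-2, Z_3=8]  = -12

-12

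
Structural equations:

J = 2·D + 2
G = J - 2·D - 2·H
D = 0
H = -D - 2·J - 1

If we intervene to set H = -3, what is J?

Under do(H=-3), the mechanism H = -D - 2·J - 1 is discarded; H is fixed at -3.
Since J is not a descendant of the intervened variable, it is unaffected.
J = 2·D + 2  [with D=0]  = 2

2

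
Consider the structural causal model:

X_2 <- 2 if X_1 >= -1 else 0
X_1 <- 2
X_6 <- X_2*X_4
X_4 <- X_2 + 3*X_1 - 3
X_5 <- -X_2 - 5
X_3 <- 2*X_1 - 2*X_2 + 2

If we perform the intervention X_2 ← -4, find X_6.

4

Under do(X_2=-4), the mechanism X_2 <- 2 if X_1 >= -1 else 0 is discarded; X_2 is fixed at -4.
X_4 = X_2 + 3*X_1 - 3  [with X_2=-4, X_1=2]  = -1
X_6 = X_2*X_4  [with X_2=-4, X_4=-1]  = 4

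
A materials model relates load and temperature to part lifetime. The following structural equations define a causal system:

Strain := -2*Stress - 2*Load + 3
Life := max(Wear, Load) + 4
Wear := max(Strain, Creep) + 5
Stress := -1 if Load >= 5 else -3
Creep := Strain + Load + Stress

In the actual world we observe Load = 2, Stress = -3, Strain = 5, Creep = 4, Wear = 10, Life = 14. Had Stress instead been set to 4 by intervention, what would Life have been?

Under do(Stress=4), the mechanism Stress := -1 if Load >= 5 else -3 is discarded; Stress is fixed at 4.
Strain = -2*Stress - 2*Load + 3  [with Stress=4, Load=2]  = -9
Creep = Strain + Load + Stress  [with Strain=-9, Load=2, Stress=4]  = -3
Wear = max(Strain, Creep) + 5  [with Strain=-9, Creep=-3]  = 2
Life = max(Wear, Load) + 4  [with Wear=2, Load=2]  = 6

6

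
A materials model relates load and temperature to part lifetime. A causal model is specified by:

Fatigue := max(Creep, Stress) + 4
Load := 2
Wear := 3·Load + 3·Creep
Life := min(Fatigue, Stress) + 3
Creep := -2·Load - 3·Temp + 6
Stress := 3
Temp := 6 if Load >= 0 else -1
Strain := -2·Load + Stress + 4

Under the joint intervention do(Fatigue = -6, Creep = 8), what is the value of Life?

Under do(Fatigue = -6, Creep = 8), each intervened variable's structural equation is replaced by its fixed value.
Life = min(Fatigue, Stress) + 3  [with Fatigue=-6, Stress=3]  = -3

-3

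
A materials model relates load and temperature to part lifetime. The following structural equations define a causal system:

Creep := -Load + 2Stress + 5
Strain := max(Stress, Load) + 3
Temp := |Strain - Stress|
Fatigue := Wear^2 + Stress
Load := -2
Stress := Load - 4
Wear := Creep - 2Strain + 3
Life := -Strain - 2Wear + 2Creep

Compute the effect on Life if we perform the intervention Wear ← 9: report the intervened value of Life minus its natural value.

-26

Intervening sets Wear = 9 and removes its equation (Wear := Creep - 2Strain + 3).
Stress = Load - 4  [with Load=-2]  = -6
Strain = max(Stress, Load) + 3  [with Stress=-6, Load=-2]  = 1
Creep = -Load + 2Stress + 5  [with Load=-2, Stress=-6]  = -5
Life = -Strain - 2Wear + 2Creep  [with Strain=1, Wear=9, Creep=-5]  = -29
Without intervention: Stress = Load - 4  [with Load=-2]  = -6; Strain = max(Stress, Load) + 3  [with Stress=-6, Load=-2]  = 1; Creep = -Load + 2Stress + 5  [with Load=-2, Stress=-6]  = -5; Wear = Creep - 2Strain + 3  [with Creep=-5, Strain=1]  = -4; Life = -Strain - 2Wear + 2Creep  [with Strain=1, Wear=-4, Creep=-5]  = -3.
Change = -29 − (-3) = -26.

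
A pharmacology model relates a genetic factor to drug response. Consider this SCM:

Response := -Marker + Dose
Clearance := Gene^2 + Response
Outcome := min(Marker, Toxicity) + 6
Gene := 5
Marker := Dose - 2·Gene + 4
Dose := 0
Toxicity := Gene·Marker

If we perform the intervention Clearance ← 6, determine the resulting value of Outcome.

-24

Intervening sets Clearance = 6 and removes its equation (Clearance := Gene^2 + Response).
No directed path runs from Clearance to Outcome, so Outcome keeps its natural value.
Marker = Dose - 2·Gene + 4  [with Dose=0, Gene=5]  = -6
Toxicity = Gene·Marker  [with Gene=5, Marker=-6]  = -30
Outcome = min(Marker, Toxicity) + 6  [with Marker=-6, Toxicity=-30]  = -24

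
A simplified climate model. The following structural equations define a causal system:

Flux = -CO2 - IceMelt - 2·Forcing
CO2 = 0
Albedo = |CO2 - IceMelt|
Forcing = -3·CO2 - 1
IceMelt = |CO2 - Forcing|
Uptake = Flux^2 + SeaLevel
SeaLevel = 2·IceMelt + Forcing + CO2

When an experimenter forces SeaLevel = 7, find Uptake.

Under do(SeaLevel=7), the mechanism SeaLevel = 2·IceMelt + Forcing + CO2 is discarded; SeaLevel is fixed at 7.
Forcing = -3·CO2 - 1  [with CO2=0]  = -1
IceMelt = |CO2 - Forcing|  [with CO2=0, Forcing=-1]  = 1
Flux = -CO2 - IceMelt - 2·Forcing  [with CO2=0, IceMelt=1, Forcing=-1]  = 1
Uptake = Flux^2 + SeaLevel  [with Flux=1, SeaLevel=7]  = 8

8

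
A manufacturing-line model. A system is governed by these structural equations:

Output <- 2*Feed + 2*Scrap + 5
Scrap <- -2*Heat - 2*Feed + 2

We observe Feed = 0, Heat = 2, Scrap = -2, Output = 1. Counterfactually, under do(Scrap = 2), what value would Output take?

9

The intervention breaks the incoming arrows to Scrap: Scrap <- -2*Heat - 2*Feed + 2 no longer applies, and Scrap = 2.
Output = 2*Feed + 2*Scrap + 5  [with Feed=0, Scrap=2]  = 9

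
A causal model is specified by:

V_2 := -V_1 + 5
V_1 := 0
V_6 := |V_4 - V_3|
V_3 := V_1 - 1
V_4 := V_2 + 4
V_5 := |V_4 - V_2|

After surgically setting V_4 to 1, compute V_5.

Intervening sets V_4 = 1 and removes its equation (V_4 := V_2 + 4).
V_2 = -V_1 + 5  [with V_1=0]  = 5
V_5 = |V_4 - V_2|  [with V_4=1, V_2=5]  = 4

4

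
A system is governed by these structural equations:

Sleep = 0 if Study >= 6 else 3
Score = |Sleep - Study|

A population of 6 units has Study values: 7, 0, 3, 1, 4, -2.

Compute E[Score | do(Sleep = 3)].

Under do(Sleep=3), Sleep's equation is replaced by Sleep=3 for every unit. Per-unit Score: 4, 3, 0, 2, 1, 5. Mean = 2.5.

2.5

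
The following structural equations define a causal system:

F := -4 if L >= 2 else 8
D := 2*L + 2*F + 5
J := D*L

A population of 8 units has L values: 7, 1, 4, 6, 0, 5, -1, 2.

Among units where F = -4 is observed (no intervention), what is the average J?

Observing F=-4 restricts to units where F's equation naturally yields -4: L ∈ {7, 4, 6, 5, 2}. In that subpopulation J = 77, 20, 54, 35, 2, mean 37.6.

37.6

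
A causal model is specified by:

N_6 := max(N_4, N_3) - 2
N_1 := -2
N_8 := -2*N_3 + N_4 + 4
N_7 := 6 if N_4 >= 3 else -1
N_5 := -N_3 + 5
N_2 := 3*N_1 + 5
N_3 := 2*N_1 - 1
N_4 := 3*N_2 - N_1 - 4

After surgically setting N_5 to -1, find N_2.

Under do(N_5=-1), the mechanism N_5 := -N_3 + 5 is discarded; N_5 is fixed at -1.
No directed path runs from N_5 to N_2, so N_2 keeps its natural value.
N_2 = 3*N_1 + 5  [with N_1=-2]  = -1

-1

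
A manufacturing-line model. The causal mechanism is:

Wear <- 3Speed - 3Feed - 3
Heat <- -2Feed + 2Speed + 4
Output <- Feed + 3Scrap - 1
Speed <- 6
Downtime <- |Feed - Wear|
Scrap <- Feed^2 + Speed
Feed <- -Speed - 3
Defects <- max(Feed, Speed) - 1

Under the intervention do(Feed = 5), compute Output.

Under do(Feed=5), the mechanism Feed <- -Speed - 3 is discarded; Feed is fixed at 5.
Scrap = Feed^2 + Speed  [with Feed=5, Speed=6]  = 31
Output = Feed + 3Scrap - 1  [with Feed=5, Scrap=31]  = 97

97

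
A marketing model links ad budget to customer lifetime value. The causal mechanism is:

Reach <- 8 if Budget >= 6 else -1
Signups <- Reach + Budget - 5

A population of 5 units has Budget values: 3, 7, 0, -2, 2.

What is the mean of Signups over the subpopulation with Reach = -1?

-5.25

E[Signups|Reach=-1] averages over only the 4 units with Reach=-1 (Budget = 3, 0, -2, 2): Signups = -3, -6, -8, -4, mean -5.25.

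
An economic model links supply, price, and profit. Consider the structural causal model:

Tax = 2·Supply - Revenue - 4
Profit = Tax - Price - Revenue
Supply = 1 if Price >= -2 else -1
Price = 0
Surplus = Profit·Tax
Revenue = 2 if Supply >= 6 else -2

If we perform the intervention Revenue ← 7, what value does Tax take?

-9

The intervention breaks the incoming arrows to Revenue: Revenue = 2 if Supply >= 6 else -2 no longer applies, and Revenue = 7.
Supply = 1 if Price >= -2 else -1  [with Price=0]  = 1
Tax = 2·Supply - Revenue - 4  [with Supply=1, Revenue=7]  = -9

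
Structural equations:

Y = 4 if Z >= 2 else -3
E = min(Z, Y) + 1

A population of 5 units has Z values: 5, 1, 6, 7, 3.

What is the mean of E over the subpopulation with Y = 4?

4.75

E[E|Y=4] averages over only the 4 units with Y=4 (Z = 5, 6, 7, 3): E = 5, 5, 5, 4, mean 4.75.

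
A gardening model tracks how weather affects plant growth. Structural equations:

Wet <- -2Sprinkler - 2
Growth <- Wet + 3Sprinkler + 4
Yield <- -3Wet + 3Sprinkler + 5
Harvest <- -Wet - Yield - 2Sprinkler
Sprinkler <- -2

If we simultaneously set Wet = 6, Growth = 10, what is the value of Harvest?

Under do(Wet = 6, Growth = 10), each intervened variable's structural equation is replaced by its fixed value.
Yield = -3Wet + 3Sprinkler + 5  [with Wet=6, Sprinkler=-2]  = -19
Harvest = -Wet - Yield - 2Sprinkler  [with Wet=6, Yield=-19, Sprinkler=-2]  = 17

17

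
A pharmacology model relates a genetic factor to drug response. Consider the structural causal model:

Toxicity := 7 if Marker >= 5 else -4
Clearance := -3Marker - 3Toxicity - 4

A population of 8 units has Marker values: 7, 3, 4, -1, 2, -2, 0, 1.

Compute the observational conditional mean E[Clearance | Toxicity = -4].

Observing Toxicity=-4 restricts to units where Toxicity's equation naturally yields -4: Marker ∈ {3, 4, -1, 2, -2, 0, 1}. In that subpopulation Clearance = -1, -4, 11, 2, 14, 8, 5, mean 5.

5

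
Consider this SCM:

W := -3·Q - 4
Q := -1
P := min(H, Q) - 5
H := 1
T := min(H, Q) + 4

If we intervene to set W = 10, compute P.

-6

The intervention breaks the incoming arrows to W: W := -3·Q - 4 no longer applies, and W = 10.
Since P is not a descendant of the intervened variable, it is unaffected.
P = min(H, Q) - 5  [with H=1, Q=-1]  = -6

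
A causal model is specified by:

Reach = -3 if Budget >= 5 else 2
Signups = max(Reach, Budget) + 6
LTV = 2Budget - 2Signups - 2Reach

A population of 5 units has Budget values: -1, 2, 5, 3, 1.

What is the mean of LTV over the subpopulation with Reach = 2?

-18

E[LTV|Reach=2] averages over only the 4 units with Reach=2 (Budget = -1, 2, 3, 1): LTV = -22, -16, -16, -18, mean -18.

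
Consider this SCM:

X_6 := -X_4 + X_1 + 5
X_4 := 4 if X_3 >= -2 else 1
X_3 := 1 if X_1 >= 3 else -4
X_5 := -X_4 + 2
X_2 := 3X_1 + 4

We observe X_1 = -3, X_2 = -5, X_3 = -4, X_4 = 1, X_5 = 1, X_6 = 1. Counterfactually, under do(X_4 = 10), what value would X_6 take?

-8

Under do(X_4=10), the mechanism X_4 := 4 if X_3 >= -2 else 1 is discarded; X_4 is fixed at 10.
X_6 = -X_4 + X_1 + 5  [with X_4=10, X_1=-3]  = -8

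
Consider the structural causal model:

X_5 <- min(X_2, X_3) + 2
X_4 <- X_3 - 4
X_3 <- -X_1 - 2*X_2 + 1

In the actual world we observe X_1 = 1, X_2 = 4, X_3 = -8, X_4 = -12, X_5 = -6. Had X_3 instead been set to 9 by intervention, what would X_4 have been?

5

The intervention breaks the incoming arrows to X_3: X_3 <- -X_1 - 2*X_2 + 1 no longer applies, and X_3 = 9.
X_4 = X_3 - 4  [with X_3=9]  = 5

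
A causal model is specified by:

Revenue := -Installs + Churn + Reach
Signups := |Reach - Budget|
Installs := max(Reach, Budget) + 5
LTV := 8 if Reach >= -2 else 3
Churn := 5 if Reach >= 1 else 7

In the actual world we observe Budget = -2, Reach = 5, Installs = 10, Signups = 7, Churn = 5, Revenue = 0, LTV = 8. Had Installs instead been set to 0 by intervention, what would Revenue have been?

10

The intervention breaks the incoming arrows to Installs: Installs := max(Reach, Budget) + 5 no longer applies, and Installs = 0.
Churn = 5 if Reach >= 1 else 7  [with Reach=5]  = 5
Revenue = -Installs + Churn + Reach  [with Installs=0, Churn=5, Reach=5]  = 10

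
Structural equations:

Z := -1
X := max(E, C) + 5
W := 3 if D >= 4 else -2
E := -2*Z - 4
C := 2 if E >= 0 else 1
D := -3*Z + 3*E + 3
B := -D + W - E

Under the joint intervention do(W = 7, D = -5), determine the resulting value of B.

The joint intervention fixes W = 7, D = -5, removing each variable's own equation.
E = -2*Z - 4  [with Z=-1]  = -2
B = -D + W - E  [with D=-5, W=7, E=-2]  = 14

14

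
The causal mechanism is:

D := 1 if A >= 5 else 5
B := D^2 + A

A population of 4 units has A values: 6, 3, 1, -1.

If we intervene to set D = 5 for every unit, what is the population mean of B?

27.25

The intervention sets D=5 in all 4 units regardless of A. Recomputing B per unit gives 31, 28, 26, 24; average 27.25.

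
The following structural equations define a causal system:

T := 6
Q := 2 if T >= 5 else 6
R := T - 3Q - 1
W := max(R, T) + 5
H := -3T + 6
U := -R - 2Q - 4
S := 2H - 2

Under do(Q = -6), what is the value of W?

Under do(Q=-6), the mechanism Q := 2 if T >= 5 else 6 is discarded; Q is fixed at -6.
R = T - 3Q - 1  [with T=6, Q=-6]  = 23
W = max(R, T) + 5  [with R=23, T=6]  = 28

28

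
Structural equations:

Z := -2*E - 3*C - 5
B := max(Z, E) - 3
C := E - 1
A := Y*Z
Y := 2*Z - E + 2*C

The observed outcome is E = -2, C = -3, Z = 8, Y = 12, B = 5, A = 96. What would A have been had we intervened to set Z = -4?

The intervention breaks the incoming arrows to Z: Z := -2*E - 3*C - 5 no longer applies, and Z = -4.
C = E - 1  [with E=-2]  = -3
Y = 2*Z - E + 2*C  [with Z=-4, E=-2, C=-3]  = -12
A = Y*Z  [with Y=-12, Z=-4]  = 48

48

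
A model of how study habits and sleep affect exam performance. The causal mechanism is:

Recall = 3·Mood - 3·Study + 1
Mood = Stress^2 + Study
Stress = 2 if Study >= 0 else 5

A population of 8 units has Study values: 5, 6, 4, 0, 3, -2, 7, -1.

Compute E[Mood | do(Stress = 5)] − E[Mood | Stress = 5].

4.25

do(Stress=5) breaks Stress's dependence on Study. With Stress=5 fixed, Mood across the units is 30, 31, 29, 25, 28, 23, 32, 24, mean 27.75.
E[Mood|Stress=5] averages over only the 2 units with Stress=5 (Study = -2, -1): Mood = 23, 24, mean 23.5.
Difference = 27.75 − 23.5 = 4.25.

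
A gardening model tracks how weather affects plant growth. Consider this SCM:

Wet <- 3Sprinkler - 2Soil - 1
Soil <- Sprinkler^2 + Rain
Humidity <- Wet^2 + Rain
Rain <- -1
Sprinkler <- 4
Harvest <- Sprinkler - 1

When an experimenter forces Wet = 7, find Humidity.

Intervening sets Wet = 7 and removes its equation (Wet <- 3Sprinkler - 2Soil - 1).
Humidity = Wet^2 + Rain  [with Wet=7, Rain=-1]  = 48

48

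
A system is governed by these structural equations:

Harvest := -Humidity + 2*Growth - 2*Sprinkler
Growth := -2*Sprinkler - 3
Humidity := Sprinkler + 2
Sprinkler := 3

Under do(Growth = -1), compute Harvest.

Under do(Growth=-1), the mechanism Growth := -2*Sprinkler - 3 is discarded; Growth is fixed at -1.
Humidity = Sprinkler + 2  [with Sprinkler=3]  = 5
Harvest = -Humidity + 2*Growth - 2*Sprinkler  [with Humidity=5, Growth=-1, Sprinkler=3]  = -13

-13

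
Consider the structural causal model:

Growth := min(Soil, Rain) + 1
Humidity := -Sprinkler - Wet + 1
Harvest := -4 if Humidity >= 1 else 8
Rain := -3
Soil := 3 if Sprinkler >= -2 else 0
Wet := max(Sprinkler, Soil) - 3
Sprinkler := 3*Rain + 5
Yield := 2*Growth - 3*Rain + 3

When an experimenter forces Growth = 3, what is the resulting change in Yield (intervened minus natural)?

Under do(Growth=3), the mechanism Growth := min(Soil, Rain) + 1 is discarded; Growth is fixed at 3.
Yield = 2*Growth - 3*Rain + 3  [with Growth=3, Rain=-3]  = 18
Without intervention: Sprinkler = 3*Rain + 5  [with Rain=-3]  = -4; Soil = 3 if Sprinkler >= -2 else 0  [with Sprinkler=-4]  = 0; Growth = min(Soil, Rain) + 1  [with Soil=0, Rain=-3]  = -2; Yield = 2*Growth - 3*Rain + 3  [with Growth=-2, Rain=-3]  = 8.
Change = 18 − 8 = 10.

10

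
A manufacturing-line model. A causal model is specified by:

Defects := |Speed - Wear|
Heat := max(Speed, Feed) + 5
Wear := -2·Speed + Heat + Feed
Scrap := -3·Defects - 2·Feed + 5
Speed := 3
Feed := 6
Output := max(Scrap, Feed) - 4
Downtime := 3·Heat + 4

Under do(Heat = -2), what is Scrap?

The intervention breaks the incoming arrows to Heat: Heat := max(Speed, Feed) + 5 no longer applies, and Heat = -2.
Wear = -2·Speed + Heat + Feed  [with Speed=3, Heat=-2, Feed=6]  = -2
Defects = |Speed - Wear|  [with Speed=3, Wear=-2]  = 5
Scrap = -3·Defects - 2·Feed + 5  [with Defects=5, Feed=6]  = -22

-22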